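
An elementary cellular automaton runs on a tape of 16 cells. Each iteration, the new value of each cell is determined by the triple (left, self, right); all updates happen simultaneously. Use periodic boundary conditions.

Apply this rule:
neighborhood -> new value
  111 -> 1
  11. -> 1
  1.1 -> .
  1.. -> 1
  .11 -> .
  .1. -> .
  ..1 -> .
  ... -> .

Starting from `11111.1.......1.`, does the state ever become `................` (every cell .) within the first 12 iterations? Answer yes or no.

no

.1111..1........
..1111..1.......
...1111..1......
....1111..1.....
.....1111..1....
......1111..1...
.......1111..1..
........1111..1.
.........1111..1
1.........1111..
.1.........1111.
..1.........1111
iteration 12 is ..1.........1111, still not uniform .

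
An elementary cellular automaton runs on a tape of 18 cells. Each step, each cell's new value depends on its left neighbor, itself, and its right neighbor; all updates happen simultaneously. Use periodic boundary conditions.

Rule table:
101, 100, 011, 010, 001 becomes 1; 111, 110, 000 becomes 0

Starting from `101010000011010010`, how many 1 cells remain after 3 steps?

111111000110111111
000000101101100000
000001111011010000
count of 1: 7

7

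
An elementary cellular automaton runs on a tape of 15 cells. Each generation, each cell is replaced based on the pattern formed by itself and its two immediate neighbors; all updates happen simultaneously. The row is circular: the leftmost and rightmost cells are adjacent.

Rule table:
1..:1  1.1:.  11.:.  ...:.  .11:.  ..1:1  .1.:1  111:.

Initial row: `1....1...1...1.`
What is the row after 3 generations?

.1..1..........

generation 1: 11..111.111.11.
generation 2: ..11...........
generation 3: .1..1..........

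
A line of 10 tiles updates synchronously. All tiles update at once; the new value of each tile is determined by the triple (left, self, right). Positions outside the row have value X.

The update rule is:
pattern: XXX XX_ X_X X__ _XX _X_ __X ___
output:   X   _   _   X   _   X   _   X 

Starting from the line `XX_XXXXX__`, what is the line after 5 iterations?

X__XXXX_X_

X___XXX_X_
_XX__X__X_
___X_XX_X_
XX_X____X_
X__XXXX_X_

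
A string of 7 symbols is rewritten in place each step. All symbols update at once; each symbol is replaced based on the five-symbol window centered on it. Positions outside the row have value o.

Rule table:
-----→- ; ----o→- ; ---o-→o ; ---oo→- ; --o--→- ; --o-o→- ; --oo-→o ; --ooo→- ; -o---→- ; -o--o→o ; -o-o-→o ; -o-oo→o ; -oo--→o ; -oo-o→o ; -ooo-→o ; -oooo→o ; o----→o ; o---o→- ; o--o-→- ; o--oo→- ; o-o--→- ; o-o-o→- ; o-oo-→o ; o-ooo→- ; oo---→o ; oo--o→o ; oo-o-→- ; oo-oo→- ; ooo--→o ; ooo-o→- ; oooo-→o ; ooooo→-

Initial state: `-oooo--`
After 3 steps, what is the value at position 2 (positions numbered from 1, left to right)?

--oooo-
o--oo--
oo-ooo-
position 2 holds o

o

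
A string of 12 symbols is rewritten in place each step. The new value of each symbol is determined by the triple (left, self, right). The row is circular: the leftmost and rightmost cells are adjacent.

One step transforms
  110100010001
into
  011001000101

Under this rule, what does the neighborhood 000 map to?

1

At position 5 the neighborhood is 000; the next row has 1 there.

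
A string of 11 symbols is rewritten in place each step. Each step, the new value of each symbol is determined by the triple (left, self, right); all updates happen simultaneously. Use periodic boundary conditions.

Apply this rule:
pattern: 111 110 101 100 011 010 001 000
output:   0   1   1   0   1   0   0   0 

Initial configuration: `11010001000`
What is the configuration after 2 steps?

11100000000
10100000000

10100000000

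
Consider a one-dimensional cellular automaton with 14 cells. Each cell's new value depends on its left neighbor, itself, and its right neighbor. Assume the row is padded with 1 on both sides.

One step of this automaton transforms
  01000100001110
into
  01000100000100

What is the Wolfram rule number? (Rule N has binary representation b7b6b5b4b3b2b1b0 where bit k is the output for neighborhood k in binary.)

position 11: 111 → 1  (bit 7 = 1)
position 12: 110 → 0  (bit 6 = 0)
position 0: 101 → 0  (bit 5 = 0)
position 2: 100 → 0  (bit 4 = 0)
position 10: 011 → 0  (bit 3 = 0)
position 1: 010 → 1  (bit 2 = 1)
position 4: 001 → 0  (bit 1 = 0)
position 3: 000 → 0  (bit 0 = 0)
bits b7..b0 = 10000100 = 132

132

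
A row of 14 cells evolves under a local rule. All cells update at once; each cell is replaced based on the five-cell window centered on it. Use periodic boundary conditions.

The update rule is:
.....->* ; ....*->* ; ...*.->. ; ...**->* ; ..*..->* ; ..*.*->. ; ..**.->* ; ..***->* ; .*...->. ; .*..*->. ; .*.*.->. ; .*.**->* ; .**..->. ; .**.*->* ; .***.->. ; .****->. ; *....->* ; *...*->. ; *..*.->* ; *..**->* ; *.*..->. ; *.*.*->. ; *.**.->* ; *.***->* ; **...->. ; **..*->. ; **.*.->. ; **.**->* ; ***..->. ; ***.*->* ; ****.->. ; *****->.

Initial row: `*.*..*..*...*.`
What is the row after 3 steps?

.........**...

....**.**.....
********..****
.........**...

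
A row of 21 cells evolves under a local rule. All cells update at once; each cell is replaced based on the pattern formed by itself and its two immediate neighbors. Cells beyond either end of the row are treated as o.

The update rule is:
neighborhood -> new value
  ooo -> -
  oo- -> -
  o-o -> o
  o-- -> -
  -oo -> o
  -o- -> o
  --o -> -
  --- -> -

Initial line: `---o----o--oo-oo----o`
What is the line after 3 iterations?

iteration 1: ---o----o--o-oo-----o
iteration 2: ---o----o--ooo------o
iteration 3: ---o----o--o--------o

---o----o--o--------o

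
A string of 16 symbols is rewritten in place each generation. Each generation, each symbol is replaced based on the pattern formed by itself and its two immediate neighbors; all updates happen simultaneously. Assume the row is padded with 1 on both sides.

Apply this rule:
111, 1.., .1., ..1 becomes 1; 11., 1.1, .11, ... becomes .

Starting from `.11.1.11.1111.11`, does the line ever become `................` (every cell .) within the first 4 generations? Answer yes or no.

generation 1: ....1.....11...1
generation 2: 1..111...1..1.1.
generation 3: .11.1.1.11111.1.
generation 4: ....1.1..111..1.
generation 4 is ....1.1..111..1., still not uniform .

no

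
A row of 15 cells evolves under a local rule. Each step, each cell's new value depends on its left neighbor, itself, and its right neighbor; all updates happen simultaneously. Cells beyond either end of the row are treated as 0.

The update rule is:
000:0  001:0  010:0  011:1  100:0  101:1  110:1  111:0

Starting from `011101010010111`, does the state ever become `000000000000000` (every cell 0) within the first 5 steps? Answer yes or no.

yes

010110100001101
001111000001110
001001000001010
000000000000100
000000000000000
all cells are 0 at step 5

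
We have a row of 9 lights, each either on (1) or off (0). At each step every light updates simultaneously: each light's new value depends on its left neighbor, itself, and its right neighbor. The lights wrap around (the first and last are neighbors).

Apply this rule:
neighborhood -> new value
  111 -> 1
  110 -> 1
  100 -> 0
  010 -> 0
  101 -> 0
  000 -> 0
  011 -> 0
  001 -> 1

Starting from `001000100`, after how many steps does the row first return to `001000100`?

9

010001000
100010000
000100001
001000010
010000100
100001000
000010001
000100010
001000100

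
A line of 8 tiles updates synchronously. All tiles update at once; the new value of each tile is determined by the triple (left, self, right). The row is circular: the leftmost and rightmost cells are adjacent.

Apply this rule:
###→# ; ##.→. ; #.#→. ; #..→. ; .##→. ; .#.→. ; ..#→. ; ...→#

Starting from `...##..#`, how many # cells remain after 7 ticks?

1

tick 1: .#......
tick 2: ...#####
tick 3: .#..###.
tick 4: .....#..
tick 5: ####...#
tick 6: ###..#..
tick 7: .#......
count of #: 1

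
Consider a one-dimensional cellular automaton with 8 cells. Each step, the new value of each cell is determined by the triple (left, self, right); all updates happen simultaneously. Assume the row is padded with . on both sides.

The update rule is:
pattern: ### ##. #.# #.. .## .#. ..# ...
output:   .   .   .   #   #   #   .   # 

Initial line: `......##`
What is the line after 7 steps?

#####.#.

#####.#.
#.....##
#####.#.  (repeats step 1; period 2)
step 7: #####.#.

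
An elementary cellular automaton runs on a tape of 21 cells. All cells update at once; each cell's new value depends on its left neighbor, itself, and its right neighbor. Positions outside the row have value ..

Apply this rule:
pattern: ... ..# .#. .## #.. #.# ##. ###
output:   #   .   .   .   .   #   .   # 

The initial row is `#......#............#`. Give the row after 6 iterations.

..######..##....##...

iteration 1: ..####...##########..
iteration 2: #..##..#..########..#
iteration 3: ...........######....
iteration 4: ##########..####..###
iteration 5: .########....##....#.
iteration 6: ..######..##....##...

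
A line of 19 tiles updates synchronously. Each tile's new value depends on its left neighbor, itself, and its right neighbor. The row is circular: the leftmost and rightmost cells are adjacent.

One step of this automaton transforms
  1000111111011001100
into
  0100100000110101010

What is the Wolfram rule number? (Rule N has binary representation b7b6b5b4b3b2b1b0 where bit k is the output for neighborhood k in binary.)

position 5: 111 → 0  (bit 7 = 0)
position 9: 110 → 0  (bit 6 = 0)
position 10: 101 → 1  (bit 5 = 1)
position 1: 100 → 1  (bit 4 = 1)
position 4: 011 → 1  (bit 3 = 1)
position 0: 010 → 0  (bit 2 = 0)
position 3: 001 → 0  (bit 1 = 0)
position 2: 000 → 0  (bit 0 = 0)
bits b7..b0 = 00111000 = 56

56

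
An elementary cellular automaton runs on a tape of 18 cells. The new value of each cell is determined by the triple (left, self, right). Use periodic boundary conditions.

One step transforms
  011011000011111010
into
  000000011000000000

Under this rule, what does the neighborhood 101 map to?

0

At position 3 the neighborhood is 101; the next row has 0 there.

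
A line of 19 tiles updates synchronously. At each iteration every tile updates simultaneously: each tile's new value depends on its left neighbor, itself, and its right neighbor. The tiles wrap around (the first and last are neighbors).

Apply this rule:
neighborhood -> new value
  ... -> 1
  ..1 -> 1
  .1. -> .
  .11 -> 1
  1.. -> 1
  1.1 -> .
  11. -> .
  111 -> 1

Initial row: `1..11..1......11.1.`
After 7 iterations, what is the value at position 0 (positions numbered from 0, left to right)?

1

.111.11.1111111....
111..1..111111.1111
11.11.1111111..1111
1..1..111111.111111
.11.1111111..111111
.1..111111.1111111.
1.1111111..111111.1
position 0 holds 1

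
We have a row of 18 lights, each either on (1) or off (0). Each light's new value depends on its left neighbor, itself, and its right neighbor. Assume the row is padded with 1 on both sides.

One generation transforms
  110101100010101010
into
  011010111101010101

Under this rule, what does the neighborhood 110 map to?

1

At position 1 the neighborhood is 110; the next row has 1 there.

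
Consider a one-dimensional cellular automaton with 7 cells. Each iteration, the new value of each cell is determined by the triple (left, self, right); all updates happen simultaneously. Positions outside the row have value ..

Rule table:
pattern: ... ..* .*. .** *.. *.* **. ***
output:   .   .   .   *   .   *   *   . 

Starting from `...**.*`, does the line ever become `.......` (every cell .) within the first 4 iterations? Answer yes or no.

iteration 1: ...***.
iteration 2: ...*.*.
iteration 3: ....*..
iteration 4: .......
all cells are . at iteration 4

yes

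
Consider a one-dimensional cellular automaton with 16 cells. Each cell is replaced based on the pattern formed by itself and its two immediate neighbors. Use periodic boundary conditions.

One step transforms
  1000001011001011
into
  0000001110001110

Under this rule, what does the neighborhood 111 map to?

At position 15 the neighborhood is 111; the next row has 0 there.

0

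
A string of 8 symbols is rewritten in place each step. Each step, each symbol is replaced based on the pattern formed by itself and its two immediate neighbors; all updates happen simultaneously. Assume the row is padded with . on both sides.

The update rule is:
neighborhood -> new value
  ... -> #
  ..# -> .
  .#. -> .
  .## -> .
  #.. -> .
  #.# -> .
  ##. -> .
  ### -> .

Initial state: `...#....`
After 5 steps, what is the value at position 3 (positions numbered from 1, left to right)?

.

step 1: ##...###
step 2: ...#....  (repeats step 0; period 2)
step 5: ##...###
position 3 holds .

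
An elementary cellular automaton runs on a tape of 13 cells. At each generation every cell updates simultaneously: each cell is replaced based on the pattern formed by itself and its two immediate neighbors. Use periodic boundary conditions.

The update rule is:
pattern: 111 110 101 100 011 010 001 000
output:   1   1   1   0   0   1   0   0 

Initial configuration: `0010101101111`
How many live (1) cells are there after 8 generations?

4

generation 1: 0011110110111
generation 2: 0001111011011
generation 3: 0000111101101
generation 4: 0000011110111
generation 5: 0000001111011
generation 6: 0000000111101
generation 7: 0000000011111
generation 8: 0000000001111
count of 1: 4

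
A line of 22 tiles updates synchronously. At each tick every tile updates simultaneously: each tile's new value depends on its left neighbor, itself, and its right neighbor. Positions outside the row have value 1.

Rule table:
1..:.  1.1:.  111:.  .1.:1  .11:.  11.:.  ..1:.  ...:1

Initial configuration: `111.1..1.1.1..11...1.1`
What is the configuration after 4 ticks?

.11.1..1.1.1.111.1.1..

....1..1.1.1.....1.1..
.11.1..1.1.1.111.1.1..
....1..1.1.1.....1.1..  (repeats tick 1; period 2)
tick 4: .11.1..1.1.1.111.1.1..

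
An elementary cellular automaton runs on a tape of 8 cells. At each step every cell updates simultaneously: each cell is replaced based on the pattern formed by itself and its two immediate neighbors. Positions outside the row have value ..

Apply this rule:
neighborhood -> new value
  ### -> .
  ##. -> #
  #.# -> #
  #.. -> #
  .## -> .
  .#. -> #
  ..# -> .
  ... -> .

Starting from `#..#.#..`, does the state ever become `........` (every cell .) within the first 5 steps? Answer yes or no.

step 1: ##.####.
step 2: .##...##
step 3: ..##...#
step 4: ...##..#
step 5: ....##.#
step 5 is ....##.#, still not uniform .

no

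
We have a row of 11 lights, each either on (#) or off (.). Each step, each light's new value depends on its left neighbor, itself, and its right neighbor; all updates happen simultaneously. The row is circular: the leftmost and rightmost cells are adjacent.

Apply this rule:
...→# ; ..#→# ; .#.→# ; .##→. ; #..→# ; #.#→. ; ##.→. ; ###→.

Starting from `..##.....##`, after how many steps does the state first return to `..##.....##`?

2

step 1: ##..#####..
step 2: ..##.....##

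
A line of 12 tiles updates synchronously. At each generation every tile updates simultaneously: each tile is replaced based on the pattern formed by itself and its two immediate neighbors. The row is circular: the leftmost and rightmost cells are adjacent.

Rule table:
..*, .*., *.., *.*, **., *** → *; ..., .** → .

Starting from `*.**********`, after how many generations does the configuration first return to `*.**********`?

generation 1: **.*********
generation 2: ***.********
generation 3: ****.*******
generation 4: *****.******
generation 5: ******.*****
generation 6: *******.****
generation 7: ********.***
generation 8: *********.**
generation 9: **********.*
generation 10: ***********.
generation 11: .***********
generation 12: *.**********

12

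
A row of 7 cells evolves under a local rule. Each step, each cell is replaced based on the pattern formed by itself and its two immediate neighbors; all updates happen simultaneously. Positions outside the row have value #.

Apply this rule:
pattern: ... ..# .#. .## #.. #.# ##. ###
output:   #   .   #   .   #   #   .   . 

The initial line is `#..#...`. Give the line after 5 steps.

step 1: .#.###.
step 2: ###...#
step 3: ...##..
step 4: ##...#.
step 5: ..##.##

..##.##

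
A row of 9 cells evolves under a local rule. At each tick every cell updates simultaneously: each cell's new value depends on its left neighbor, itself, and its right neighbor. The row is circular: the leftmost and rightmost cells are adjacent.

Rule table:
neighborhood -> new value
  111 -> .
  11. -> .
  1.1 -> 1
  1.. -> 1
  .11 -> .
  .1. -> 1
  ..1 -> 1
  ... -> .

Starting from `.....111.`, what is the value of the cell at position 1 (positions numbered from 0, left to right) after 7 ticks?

....1...1
1..111.11
.11...1..
1..1.111.
11111...1
.....1.1.
....11111
position 1 holds .

.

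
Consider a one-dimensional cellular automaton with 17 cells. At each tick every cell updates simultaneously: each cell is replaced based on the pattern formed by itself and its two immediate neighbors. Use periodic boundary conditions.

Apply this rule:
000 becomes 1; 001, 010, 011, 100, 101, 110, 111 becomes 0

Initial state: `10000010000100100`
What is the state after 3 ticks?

00111000110000000
10000010000111111
00111000110000000

00111000110000000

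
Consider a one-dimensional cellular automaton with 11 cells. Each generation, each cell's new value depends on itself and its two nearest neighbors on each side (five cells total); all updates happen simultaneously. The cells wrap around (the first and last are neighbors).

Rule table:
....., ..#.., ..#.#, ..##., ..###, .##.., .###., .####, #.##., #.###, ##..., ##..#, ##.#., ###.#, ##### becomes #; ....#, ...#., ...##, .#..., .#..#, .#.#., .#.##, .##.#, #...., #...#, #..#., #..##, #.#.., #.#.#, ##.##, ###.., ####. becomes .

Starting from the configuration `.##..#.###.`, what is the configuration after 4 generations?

.###.#.##.#
.####..#.#.
.##..#.#...
.###.#.....

.###.#.....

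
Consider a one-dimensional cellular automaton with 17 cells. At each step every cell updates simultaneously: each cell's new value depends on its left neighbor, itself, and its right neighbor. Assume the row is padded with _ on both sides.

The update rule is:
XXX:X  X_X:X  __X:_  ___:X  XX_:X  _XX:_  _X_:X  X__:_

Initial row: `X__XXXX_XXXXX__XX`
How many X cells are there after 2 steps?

11

X___XXXX_XXXX___X
X_X__XXXX_XXX_X_X
count of X: 11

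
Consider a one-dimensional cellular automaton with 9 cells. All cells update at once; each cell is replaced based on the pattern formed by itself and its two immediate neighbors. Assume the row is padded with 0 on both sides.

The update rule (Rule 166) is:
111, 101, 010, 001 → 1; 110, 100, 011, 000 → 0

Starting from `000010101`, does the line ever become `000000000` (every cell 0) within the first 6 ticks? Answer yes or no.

no

000111111
001011110
011101100
101010000
111110000
011100000
tick 6 is 011100000, still not uniform 0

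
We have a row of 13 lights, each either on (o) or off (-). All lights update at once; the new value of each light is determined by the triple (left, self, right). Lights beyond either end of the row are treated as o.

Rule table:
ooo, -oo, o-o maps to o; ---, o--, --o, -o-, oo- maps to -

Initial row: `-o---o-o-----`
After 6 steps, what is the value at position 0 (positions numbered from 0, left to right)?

o-----o------
-------------
-------------  (fixed point — unchanged through step 6)
position 0 holds -

-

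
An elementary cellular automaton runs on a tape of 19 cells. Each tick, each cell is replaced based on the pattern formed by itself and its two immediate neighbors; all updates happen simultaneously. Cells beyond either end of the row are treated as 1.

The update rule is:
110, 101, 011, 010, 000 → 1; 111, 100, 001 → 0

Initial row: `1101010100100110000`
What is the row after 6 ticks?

0101011100100101110

tick 1: 0111111100100110110
tick 2: 1100000100100111111
tick 3: 0101110100100100000
tick 4: 1111011100100101110
tick 5: 0001110100100111011
tick 6: 0101011100100101110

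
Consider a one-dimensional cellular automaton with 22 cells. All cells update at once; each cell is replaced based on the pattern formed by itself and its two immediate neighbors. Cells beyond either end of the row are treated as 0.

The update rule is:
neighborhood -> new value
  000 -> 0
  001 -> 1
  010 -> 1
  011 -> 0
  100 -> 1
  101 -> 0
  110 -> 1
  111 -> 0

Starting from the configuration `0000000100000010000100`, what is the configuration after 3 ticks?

tick 1: 0000001110000111001110
tick 2: 0000010011001001110011
tick 3: 0000111101111110011101

0000111101111110011101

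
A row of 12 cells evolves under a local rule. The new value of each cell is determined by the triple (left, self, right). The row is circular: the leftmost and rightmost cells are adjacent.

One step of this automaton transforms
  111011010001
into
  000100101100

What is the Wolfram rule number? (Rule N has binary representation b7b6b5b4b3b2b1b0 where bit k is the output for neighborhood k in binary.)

position 0: 111 → 0  (bit 7 = 0)
position 2: 110 → 0  (bit 6 = 0)
position 3: 101 → 1  (bit 5 = 1)
position 8: 100 → 1  (bit 4 = 1)
position 4: 011 → 0  (bit 3 = 0)
position 7: 010 → 0  (bit 2 = 0)
position 10: 001 → 0  (bit 1 = 0)
position 9: 000 → 1  (bit 0 = 1)
bits b7..b0 = 00110001 = 49

49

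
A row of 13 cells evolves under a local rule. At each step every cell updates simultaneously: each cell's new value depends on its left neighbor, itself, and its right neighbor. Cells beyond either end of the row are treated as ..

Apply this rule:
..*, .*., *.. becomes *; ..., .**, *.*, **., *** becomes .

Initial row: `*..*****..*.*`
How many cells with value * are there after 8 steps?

step 1: ***.....***.*
step 2: ...*...*....*
step 3: ..***.***..**
step 4: .*.......**..
step 5: ***.....*..*.
step 6: ...*...******
step 7: ..***.*......
step 8: .*....**.....
count of *: 3

3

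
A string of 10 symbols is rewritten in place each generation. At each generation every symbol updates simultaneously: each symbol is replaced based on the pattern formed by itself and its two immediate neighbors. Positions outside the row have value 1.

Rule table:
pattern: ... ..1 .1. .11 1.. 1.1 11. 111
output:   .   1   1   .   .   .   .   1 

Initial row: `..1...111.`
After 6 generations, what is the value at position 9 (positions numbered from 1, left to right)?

.

.11..1.1..
....11.1.1
...1...1..
..11..11.1
.1...1....
.1..11...1
position 9 holds .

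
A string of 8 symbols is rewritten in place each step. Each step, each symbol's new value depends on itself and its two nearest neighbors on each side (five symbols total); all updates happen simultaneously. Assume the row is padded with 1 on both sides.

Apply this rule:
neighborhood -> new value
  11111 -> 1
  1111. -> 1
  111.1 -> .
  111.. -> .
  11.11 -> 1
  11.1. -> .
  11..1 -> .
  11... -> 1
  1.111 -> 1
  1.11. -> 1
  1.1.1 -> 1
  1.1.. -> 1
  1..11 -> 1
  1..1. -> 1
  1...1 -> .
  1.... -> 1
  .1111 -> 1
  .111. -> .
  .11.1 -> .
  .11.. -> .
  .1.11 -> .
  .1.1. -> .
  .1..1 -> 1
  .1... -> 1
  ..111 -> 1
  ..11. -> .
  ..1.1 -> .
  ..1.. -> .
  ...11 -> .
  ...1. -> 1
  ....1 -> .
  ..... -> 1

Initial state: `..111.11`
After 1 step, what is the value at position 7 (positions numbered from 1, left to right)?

1

step 1: .11..111
position 7 holds 1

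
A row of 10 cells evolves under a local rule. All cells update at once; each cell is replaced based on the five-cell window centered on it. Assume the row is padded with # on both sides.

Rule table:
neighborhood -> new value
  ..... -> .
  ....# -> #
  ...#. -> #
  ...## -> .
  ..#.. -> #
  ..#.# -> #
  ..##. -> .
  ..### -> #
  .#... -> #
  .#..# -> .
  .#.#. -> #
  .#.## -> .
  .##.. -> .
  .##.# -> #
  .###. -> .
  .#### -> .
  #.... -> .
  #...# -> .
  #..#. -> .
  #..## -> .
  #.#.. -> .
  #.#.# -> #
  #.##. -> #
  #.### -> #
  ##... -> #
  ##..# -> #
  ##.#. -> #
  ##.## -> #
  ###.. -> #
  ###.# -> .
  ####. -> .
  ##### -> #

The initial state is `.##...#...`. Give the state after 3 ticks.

tick 1: ##.#.###..
tick 2: ..##.#.##.
tick 3: #..###.###

#..###.###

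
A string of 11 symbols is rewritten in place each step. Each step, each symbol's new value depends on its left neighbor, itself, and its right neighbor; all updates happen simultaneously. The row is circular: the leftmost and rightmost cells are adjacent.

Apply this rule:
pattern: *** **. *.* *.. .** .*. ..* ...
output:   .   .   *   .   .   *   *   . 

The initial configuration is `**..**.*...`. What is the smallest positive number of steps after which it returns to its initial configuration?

...*..**..*
..**.*...**
.*..**..*..
**.*...**..
..**..*...*
.*...**..**
**..*...*..
...**..**.*
..*...*..**
.**..**.*..
*...*..**..
*..**.*...*
..*..**..*.
.**.*...**.
*..**..*...
*.*...**..*
.**..*...*.
*...**..**.
*..*...*..*
..**..**.*.
.*...*..**.
**..**.*...

22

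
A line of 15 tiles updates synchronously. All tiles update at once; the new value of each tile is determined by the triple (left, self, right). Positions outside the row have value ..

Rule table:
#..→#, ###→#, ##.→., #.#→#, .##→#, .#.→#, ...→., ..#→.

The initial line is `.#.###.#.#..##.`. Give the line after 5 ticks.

.######.####.##

.####.#####.#.#
.###.#####.####
.##.#####.####.
.#.#####.####.#
.######.####.##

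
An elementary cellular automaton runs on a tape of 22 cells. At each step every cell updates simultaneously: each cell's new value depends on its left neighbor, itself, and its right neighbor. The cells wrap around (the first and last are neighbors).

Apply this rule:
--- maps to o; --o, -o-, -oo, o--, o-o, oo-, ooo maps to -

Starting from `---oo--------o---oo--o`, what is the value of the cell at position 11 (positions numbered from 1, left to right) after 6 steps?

-

-o----oooooo---o------
---oo--------o---ooooo
-o----oooooo---o------  (repeats step 1; period 2)
step 6: ---oo--------o---ooooo
position 11 holds -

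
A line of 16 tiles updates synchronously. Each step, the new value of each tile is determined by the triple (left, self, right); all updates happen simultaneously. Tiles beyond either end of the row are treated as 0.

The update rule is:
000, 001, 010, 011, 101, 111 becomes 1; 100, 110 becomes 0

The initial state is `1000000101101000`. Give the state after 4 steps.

1111111011011001

1011111111011011
1111111110110110
1111111101101100
1111111011011001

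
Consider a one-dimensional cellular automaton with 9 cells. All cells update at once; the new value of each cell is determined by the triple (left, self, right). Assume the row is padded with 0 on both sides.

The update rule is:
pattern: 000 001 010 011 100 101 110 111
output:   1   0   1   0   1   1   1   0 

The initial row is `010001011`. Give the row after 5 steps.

001100111

011101101
000110111
110011001
011001101
001100111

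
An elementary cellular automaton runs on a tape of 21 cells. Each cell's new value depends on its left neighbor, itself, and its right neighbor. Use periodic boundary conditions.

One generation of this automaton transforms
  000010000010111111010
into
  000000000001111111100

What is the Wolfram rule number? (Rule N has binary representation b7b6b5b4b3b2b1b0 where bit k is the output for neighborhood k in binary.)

position 13: 111 → 1  (bit 7 = 1)
position 17: 110 → 1  (bit 6 = 1)
position 11: 101 → 1  (bit 5 = 1)
position 5: 100 → 0  (bit 4 = 0)
position 12: 011 → 1  (bit 3 = 1)
position 4: 010 → 0  (bit 2 = 0)
position 3: 001 → 0  (bit 1 = 0)
position 0: 000 → 0  (bit 0 = 0)
bits b7..b0 = 11101000 = 232

232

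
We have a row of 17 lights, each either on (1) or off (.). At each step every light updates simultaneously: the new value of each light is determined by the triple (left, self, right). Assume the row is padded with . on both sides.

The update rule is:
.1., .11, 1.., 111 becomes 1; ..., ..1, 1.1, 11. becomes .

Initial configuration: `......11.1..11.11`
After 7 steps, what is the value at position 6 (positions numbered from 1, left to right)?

.

......1..11.1..1.
......11.1..11.11  (repeats step 0; period 2)
step 7: ......1..11.1..1.
position 6 holds .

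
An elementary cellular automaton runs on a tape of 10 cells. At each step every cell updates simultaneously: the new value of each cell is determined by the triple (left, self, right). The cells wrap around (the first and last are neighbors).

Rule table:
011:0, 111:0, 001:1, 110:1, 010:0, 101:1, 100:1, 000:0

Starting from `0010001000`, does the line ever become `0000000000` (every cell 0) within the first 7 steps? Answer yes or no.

0101010100
1010101010
0101010101
1010101010  (repeats step 2; period 2)
step 7: 0101010101
step 7 is 0101010101, still not uniform 0

no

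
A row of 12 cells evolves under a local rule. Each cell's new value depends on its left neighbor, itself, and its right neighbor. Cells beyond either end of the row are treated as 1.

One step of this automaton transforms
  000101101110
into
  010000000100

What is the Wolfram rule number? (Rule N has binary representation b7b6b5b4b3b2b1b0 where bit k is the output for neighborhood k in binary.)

position 9: 111 → 1  (bit 7 = 1)
position 6: 110 → 0  (bit 6 = 0)
position 4: 101 → 0  (bit 5 = 0)
position 0: 100 → 0  (bit 4 = 0)
position 5: 011 → 0  (bit 3 = 0)
position 3: 010 → 0  (bit 2 = 0)
position 2: 001 → 0  (bit 1 = 0)
position 1: 000 → 1  (bit 0 = 1)
bits b7..b0 = 10000001 = 129

129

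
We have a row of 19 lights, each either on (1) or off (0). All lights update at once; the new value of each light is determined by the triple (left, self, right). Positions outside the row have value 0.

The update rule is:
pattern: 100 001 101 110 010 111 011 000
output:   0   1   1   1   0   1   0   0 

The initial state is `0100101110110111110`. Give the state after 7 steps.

1001010111011011110
0010101011101101110
0101010101110110110
1010101010111011010
0101010101011101100
1010101010101110100
0101010101010111000

0101010101010111000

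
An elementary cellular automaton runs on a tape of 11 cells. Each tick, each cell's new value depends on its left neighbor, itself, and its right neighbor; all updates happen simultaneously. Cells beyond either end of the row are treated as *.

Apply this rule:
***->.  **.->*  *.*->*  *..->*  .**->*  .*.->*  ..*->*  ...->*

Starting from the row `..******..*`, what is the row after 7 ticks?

***....****

***....****
..******...
***....****  (repeats tick 1; period 2)
tick 7: ***....****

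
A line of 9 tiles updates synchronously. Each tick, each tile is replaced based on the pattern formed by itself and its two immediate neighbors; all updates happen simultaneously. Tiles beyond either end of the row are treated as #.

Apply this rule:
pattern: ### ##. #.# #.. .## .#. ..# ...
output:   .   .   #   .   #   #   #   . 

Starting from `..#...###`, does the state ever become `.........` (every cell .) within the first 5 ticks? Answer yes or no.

no

.##..##..
##..##..#
...##..##
..##..##.
.##..##.#
tick 5 is .##..##.#, still not uniform .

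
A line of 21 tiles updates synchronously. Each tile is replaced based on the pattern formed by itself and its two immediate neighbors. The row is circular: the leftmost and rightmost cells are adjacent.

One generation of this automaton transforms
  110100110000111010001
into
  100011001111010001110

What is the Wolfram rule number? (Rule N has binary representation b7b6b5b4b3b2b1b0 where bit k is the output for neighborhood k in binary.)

position 0: 111 → 1  (bit 7 = 1)
position 1: 110 → 0  (bit 6 = 0)
position 2: 101 → 0  (bit 5 = 0)
position 4: 100 → 1  (bit 4 = 1)
position 6: 011 → 0  (bit 3 = 0)
position 3: 010 → 0  (bit 2 = 0)
position 5: 001 → 1  (bit 1 = 1)
position 9: 000 → 1  (bit 0 = 1)
bits b7..b0 = 10010011 = 147

147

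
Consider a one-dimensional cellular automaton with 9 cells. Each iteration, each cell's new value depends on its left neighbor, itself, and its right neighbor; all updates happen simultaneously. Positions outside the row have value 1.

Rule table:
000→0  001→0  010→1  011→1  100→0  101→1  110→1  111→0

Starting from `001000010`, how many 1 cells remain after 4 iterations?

iteration 1: 001000011
iteration 2: 001000010  (repeats iteration 0; period 2)
iteration 4: 001000010
count of 1: 2

2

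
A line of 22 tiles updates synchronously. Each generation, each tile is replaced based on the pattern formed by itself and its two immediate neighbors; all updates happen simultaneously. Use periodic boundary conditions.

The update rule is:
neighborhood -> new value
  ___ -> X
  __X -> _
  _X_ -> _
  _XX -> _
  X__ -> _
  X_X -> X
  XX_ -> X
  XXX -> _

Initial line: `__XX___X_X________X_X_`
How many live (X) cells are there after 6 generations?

2

generation 1: X__X_X__X__XXXXXX__X__
generation 2: ____X___________X_____
generation 3: XXX___XXXXXXXXX___XXXX
generation 4: __X_X_________X_X_____
generation 5: X__X__XXXXXXX__X__XXXX
generation 6: X___________X_________
count of X: 2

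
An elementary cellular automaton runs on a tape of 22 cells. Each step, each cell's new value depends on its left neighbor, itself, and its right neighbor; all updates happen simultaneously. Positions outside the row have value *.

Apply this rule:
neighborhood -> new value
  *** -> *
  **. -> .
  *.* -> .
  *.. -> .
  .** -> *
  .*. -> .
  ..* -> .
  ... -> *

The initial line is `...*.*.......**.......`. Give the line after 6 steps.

.*.....*****.*..*****.
...***.****.....****..
.*.**..***..***.***...
...*...**...**..**..*.
.*...*.*..*.*...*.....
...*..........*...***.

...*..........*...***.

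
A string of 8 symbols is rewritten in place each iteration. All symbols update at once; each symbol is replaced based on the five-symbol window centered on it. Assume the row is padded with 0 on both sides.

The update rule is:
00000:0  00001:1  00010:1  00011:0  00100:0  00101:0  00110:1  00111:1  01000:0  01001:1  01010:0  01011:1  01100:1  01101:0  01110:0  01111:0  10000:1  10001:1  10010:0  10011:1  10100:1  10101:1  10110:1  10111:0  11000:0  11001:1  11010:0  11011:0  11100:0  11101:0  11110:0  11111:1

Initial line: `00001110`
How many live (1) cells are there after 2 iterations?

iteration 1: 00101000
iteration 2: 11001010
count of 1: 4

4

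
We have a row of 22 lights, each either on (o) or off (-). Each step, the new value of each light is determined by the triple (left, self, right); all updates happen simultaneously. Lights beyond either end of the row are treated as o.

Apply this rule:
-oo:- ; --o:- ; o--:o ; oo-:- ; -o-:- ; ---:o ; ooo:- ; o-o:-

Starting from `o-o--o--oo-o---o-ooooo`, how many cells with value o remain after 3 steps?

---o--o-----oo--------
oo--o--oooo---ooooooo-
--o--o-----oo---------
count of o: 4

4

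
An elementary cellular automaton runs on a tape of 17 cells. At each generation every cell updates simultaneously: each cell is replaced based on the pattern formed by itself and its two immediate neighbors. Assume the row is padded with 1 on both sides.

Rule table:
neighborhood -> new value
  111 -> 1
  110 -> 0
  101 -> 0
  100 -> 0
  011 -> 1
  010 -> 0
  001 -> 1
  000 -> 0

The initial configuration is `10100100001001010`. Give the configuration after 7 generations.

00001000010010000
00010000100100001
00100001001000011
01000010010000111
00000100100001111
00001001000011111
00010010000111111

00010010000111111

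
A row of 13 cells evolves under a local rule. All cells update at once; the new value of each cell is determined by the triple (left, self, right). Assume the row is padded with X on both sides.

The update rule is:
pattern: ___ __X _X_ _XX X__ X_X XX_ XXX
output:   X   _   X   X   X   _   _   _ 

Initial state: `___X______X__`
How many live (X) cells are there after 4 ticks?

2

XX_XXXXXX_XX_
___X______X__  (repeats tick 0; period 2)
tick 4: ___X______X__
count of X: 2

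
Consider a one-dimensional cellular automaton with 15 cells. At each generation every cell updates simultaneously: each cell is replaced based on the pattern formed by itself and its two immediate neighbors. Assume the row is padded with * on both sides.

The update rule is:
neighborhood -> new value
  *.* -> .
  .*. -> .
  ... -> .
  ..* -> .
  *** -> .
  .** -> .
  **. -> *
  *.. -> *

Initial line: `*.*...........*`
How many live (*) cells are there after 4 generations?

*..*...........
**..*..........
.**..*.........
..**..*........
count of *: 3

3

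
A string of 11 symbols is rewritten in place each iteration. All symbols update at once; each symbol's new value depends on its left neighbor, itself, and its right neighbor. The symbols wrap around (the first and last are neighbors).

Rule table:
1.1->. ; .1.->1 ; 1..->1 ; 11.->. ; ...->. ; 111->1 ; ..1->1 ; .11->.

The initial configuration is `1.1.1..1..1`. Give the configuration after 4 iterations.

..1.111111.
.11..1111.1
...11.11..1
1.1.....111

1.1.....111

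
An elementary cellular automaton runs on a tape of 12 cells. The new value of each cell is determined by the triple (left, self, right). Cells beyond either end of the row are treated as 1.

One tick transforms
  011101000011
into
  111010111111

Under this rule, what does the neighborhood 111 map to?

At position 2 the neighborhood is 111; the next row has 1 there.

1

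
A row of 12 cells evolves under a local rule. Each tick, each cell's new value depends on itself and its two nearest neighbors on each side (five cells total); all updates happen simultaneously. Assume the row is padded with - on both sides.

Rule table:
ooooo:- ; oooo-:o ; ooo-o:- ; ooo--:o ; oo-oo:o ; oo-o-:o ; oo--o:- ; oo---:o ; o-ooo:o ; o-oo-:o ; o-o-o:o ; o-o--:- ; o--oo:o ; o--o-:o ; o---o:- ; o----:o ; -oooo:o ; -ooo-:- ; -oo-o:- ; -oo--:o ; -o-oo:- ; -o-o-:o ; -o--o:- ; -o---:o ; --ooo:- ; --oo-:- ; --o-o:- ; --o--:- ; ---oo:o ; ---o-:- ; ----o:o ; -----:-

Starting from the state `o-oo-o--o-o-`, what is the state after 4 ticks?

o---o--o--oo

tick 1: --o-o--o-o-o
tick 2: o--o--o-ooo-
tick 3: --o--o--o-oo
tick 4: o---o--o--oo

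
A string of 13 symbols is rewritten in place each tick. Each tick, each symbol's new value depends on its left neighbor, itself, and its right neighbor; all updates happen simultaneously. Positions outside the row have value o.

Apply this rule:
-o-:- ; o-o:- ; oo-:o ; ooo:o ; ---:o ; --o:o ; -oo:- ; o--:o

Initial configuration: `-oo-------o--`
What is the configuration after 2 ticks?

tick 1: --oooooooo-oo
tick 2: oo-ooooooo--o

oo-ooooooo--o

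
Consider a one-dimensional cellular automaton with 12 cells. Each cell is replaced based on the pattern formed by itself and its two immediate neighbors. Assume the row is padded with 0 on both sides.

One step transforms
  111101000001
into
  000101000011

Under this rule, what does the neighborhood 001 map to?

1

At position 10 the neighborhood is 001; the next row has 1 there.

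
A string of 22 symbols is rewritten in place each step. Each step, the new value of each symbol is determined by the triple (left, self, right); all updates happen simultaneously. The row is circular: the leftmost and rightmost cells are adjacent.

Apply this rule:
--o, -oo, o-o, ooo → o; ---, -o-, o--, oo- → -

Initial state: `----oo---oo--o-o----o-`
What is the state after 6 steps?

---oo--o-o----o-----oo

---oo---oo--o-o----o--
--oo---oo--o-o----o---
-oo---oo--o-o----o----
oo---oo--o-o----o-----
o---oo--o-o----o-----o
---oo--o-o----o-----oo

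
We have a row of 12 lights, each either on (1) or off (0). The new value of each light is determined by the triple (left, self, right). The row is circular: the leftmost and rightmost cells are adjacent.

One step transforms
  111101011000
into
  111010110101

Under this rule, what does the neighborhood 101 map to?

At position 4 the neighborhood is 101; the next row has 1 there.

1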